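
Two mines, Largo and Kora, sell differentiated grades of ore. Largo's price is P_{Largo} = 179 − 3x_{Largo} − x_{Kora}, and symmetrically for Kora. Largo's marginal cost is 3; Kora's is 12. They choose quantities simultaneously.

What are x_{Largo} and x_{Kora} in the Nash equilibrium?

25.4, 23.6

Mine Largo's profit: π = x_{Largo}(179 − 3x_{Largo} − x_{Kora}) − 3x_{Largo}.
∂π/∂x_{Largo} = 176 − 6x_{Largo} − x_{Kora} = 0 ⇒ x_{Largo} = 88/3 − (1/6)x_{Kora}.
Similarly x_{Kora} = 167/6 − (1/6)x_{Largo}.
Substituting the second reaction function into the first: x_{Largo} = 88/3 − (1/6)(167/6 − (1/6)x_{Largo}), which gives (35/36)x_{Largo} = 889/36 ⇒ x_{Largo} = 25.4.
Then x_{Kora} = 167/6 − (1/6)·25.4 = 23.6.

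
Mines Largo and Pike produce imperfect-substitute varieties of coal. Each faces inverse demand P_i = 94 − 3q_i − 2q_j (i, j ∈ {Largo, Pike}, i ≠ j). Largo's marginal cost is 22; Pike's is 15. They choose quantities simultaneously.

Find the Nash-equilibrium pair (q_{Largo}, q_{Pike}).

Mine Largo's profit: π = q_{Largo}(94 − 3q_{Largo} − 2q_{Pike}) − 22q_{Largo}.
∂π/∂q_{Largo} = 72 − 6q_{Largo} − 2q_{Pike} = 0 ⇒ q_{Largo} = 12 − (1/3)q_{Pike}.
Similarly q_{Pike} = 79/6 − (1/3)q_{Largo}.
Solving the two reaction functions simultaneously: (1 − (−1/3)(−1/3))q_{Largo} = 12 − (1/3)·(79/6), so (8/9)q_{Largo} = 137/18 and q_{Largo} = 8.5625.
Then q_{Pike} = 79/6 − (1/3)·8.5625 = 10.3125.

8.5625, 10.3125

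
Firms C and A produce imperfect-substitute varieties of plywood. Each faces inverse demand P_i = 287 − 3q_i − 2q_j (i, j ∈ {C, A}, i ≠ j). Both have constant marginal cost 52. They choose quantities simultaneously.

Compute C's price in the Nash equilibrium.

Firm C's profit: π = q_C(287 − 3q_C − 2q_A) − 52q_C.
∂π/∂q_C = 235 − 6q_C − 2q_A = 0 ⇒ q_C = 235/6 − (1/3)q_A.
By symmetry q_A = q_C; substituting into the reaction function, (4/3)q_C = 235/6 and q_C = 29.375.
P_C = 287 − 3·29.375 − 2·29.375 = 140.125.

140.125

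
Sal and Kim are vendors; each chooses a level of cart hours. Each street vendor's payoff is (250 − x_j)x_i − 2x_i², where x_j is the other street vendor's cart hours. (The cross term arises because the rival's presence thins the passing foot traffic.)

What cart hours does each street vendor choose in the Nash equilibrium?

Sal's payoff is (250 − x_K)x_S − 2x_S².
∂π/∂x_S = 250 − x_K − 4x_S = 0, so x_S = 62.5 − 0.25x_K.
Setting x_S = x_K in the reaction function: x_S = 62.5 − 0.25x_S, so x_S = 62.5 / 1.25 = 50.

50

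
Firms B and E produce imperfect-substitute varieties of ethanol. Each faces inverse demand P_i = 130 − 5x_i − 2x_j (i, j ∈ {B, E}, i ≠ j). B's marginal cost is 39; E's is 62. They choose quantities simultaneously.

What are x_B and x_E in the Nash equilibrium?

Firm B's profit: π = x_B(130 − 5x_B − 2x_E) − 39x_B.
∂π/∂x_B = 91 − 10x_B − 2x_E = 0 ⇒ x_B = 9.1 − 0.2x_E.
Similarly x_E = 6.8 − 0.2x_B.
Substituting the second reaction function into the first: x_B = 9.1 − 0.2(6.8 − 0.2x_B), which gives 0.96x_B = 7.74 ⇒ x_B = 8.0625.
Then x_E = 6.8 − 0.2·8.0625 = 5.1875.

8.0625, 5.1875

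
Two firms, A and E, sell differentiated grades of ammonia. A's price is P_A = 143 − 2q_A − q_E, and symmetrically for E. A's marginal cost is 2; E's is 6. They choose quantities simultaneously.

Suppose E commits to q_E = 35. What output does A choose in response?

26.5

Firm A's profit: π = q_A(143 − 2q_A − q_E) − 2q_A.
∂π/∂q_A = 141 − 4q_A − q_E = 0 ⇒ q_A = 35.25 − 0.25q_E.
At q_E = 35: q_A = 35.25 − 0.25·35 = 26.5.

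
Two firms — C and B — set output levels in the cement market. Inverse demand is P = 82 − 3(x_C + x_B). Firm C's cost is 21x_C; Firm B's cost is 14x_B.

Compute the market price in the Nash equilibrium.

Firm C's profit: π = x_C(82 − 3(x_C + x_B)) − 21x_C.
∂π/∂x_C = 61 − 6x_C − 3x_B = 0, so x_C = 61/6 − 0.5x_B.
By the same steps for B: x_B = 34/3 − 0.5x_C.
Solving the two reaction functions simultaneously: (1 − (−0.5)(−0.5))x_C = 61/6 − 0.5·(34/3), so 0.75x_C = 4.5 and x_C = 6.
Then x_B = 34/3 − 0.5·6 = 25/3.
Equilibrium price: P = 82 − 3·(43/3) = 39.

39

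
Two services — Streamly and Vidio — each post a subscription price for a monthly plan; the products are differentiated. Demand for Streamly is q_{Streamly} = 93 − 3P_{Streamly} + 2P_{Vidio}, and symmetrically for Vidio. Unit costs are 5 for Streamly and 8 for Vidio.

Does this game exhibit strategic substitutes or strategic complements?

strategic complements

Streamly's profit: π = (P_{Streamly} − 5)(93 − 3P_{Streamly} + 2P_{Vidio}).
∂π/∂P_{Streamly} = 108 − 6P_{Streamly} + 2P_{Vidio} = 0 ⇒ P_{Streamly} = 18 + (1/3)P_{Vidio}.
The best-response slope dP_{Streamly}/dP_{Vidio} = 1/3 > 0: the reaction function is upward-sloping, so the choices are strategic complements.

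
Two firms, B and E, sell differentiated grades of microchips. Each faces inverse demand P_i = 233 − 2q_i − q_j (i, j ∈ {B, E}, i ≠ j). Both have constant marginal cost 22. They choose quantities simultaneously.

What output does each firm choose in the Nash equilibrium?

42.2

Firm B's profit: π = q_B(233 − 2q_B − q_E) − 22q_B.
∂π/∂q_B = 211 − 4q_B − q_E = 0 ⇒ q_B = 52.75 − 0.25q_E.
The game is symmetric, so in equilibrium q_E = q_B: the reaction function gives 1.25q_B = 52.75, hence q_B = 42.2.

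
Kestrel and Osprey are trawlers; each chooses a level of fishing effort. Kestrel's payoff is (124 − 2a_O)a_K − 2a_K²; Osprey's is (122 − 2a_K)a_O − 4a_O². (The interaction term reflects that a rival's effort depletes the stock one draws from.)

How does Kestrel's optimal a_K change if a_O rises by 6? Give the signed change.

Expanding Kestrel's payoff: 124a_K − 2a_Oa_K − 2a_K².
∂π/∂a_K = 124 − 2a_O − 4a_K = 0, so a_K = 31 − 0.5a_O.
The reaction-function slope is −0.5, so a 6-unit rise in a_O moves a_K by −0.5 × 6 = −3. Kestrel's best response falls — the actions are strategic substitutes.

-3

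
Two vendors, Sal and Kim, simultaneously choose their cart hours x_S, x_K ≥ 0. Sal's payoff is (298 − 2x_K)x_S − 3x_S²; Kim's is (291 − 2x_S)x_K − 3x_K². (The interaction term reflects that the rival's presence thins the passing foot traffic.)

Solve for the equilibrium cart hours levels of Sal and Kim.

Expanding Sal's payoff: 298x_S − 2x_Kx_S − 3x_S².
∂π/∂x_S = 298 − 2x_K − 6x_S = 0, so x_S = 149/3 − (1/3)x_K.
Likewise for Kim: x_K = 48.5 − (1/3)x_S.
Plugging x_K into Sal's best response: x_S = 149/3 − (1/3)(48.5 − (1/3)x_S) ⇒ (8/9)x_S = 33.5, so x_S = 37.6875.
Then x_K = 48.5 − (1/3)·37.6875 = 35.9375.

37.6875, 35.9375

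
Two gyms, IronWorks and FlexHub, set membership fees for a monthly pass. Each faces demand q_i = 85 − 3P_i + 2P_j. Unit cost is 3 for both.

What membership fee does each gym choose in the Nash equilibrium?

23.5

IronWorks's profit: π = (P_{IronWorks} − 3)(85 − 3P_{IronWorks} + 2P_{FlexHub}).
∂π/∂P_{IronWorks} = 94 − 6P_{IronWorks} + 2P_{FlexHub} = 0 ⇒ P_{IronWorks} = 47/3 + (1/3)P_{FlexHub}.
Setting P_{IronWorks} = P_{FlexHub} in the reaction function: P_{IronWorks} = 47/3 + (1/3)P_{IronWorks}, so P_{IronWorks} = (47/3) / (2/3) = 23.5.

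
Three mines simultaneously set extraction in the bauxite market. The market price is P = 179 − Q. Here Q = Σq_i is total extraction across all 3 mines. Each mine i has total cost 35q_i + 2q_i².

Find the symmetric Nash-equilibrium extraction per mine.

18

A representative mine's profit is π_i = q_i(179 − Q) − 35q_i − 2q_i², with Q = q_i + Σ_{j≠i} q_j.
First-order condition: 144 − 6q_i − Σ_{j≠i} q_j = 0.
Imposing symmetry (q_j = q for all j) turns Σ_{j≠i} q_j into 2q, so 144 = 8q and q = 18.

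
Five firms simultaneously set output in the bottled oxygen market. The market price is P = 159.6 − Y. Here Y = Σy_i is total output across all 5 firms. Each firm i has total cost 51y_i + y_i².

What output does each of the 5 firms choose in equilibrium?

13.575

A representative firm's profit is π_i = y_i(159.6 − Y) − 51y_i − y_i², with Y = y_i + Σ_{j≠i} y_j.
First-order condition: 108.6 − 4y_i − Σ_{j≠i} y_j = 0.
With identical firms, set every y_j = y: then 108.6 − 4y − 4y = 0, i.e. y = 108.6/8 = 13.575.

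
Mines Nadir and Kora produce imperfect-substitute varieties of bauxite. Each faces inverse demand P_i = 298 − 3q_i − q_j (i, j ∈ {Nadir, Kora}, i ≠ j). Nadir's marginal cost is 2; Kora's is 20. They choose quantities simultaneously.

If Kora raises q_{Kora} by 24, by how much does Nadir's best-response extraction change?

Mine Nadir's profit: π = q_{Nadir}(298 − 3q_{Nadir} − q_{Kora}) − 2q_{Nadir}.
∂π/∂q_{Nadir} = 296 − 6q_{Nadir} − q_{Kora} = 0 ⇒ q_{Nadir} = 148/3 − (1/6)q_{Kora}.
The reaction-function slope is −1/6, so a 24-unit rise in q_{Kora} moves q_{Nadir} by −1/6 × 24 = −4. Nadir's best response falls — the actions are strategic substitutes.

-4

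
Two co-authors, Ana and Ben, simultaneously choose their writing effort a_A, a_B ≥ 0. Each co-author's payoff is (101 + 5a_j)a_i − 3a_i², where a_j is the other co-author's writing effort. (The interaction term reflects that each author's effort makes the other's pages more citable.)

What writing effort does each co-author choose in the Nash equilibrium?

Ana's payoff is (101 + 5a_B)a_A − 3a_A².
∂π/∂a_A = 101 + 5a_B − 6a_A = 0, so a_A = 101/6 + (5/6)a_B.
The game is symmetric, so in equilibrium a_B = a_A: the reaction function gives (1/6)a_A = 101/6, hence a_A = 101.

101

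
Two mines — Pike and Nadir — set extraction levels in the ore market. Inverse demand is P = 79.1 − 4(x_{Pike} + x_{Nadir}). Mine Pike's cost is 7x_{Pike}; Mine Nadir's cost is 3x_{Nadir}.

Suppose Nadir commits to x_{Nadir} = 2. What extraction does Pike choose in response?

8.0125

Mine Pike's profit: π = x_{Pike}(79.1 − 4(x_{Pike} + x_{Nadir})) − 7x_{Pike}.
∂π/∂x_{Pike} = 72.1 − 8x_{Pike} − 4x_{Nadir} = 0, so x_{Pike} = 9.0125 − 0.5x_{Nadir}.
At x_{Nadir} = 2: x_{Pike} = 9.0125 − 0.5·2 = 8.0125.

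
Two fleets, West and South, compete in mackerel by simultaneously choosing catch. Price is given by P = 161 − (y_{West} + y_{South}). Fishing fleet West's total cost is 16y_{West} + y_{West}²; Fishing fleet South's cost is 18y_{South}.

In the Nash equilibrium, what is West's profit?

Fishing fleet West's profit: π = y_{West}(161 − (y_{West} + y_{South})) − 16y_{West} − y_{West}².
∂π/∂y_{West} = 145 − 4y_{West} − y_{South} = 0, so y_{West} = 36.25 − 0.25y_{South}.
For South: ∂π/∂y_{South} = 143 − 2y_{South} − y_{West} = 0 ⇒ y_{South} = 71.5 − 0.5y_{West}.
Solving the two reaction functions simultaneously: (1 − (−0.25)(−0.5))y_{West} = 36.25 − 0.25·71.5, so 0.875y_{West} = 18.375 and y_{West} = 21.
Then y_{South} = 71.5 − 0.5·21 = 61.
Price P = 161 − 82 = 79.
West's profit: (79 − 16)·21 − (21)² = 882.

882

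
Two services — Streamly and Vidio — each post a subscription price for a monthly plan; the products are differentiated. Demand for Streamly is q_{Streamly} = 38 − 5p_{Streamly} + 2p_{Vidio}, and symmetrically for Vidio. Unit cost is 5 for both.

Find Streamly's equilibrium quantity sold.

14.375

Streamly's profit: π = (p_{Streamly} − 5)(38 − 5p_{Streamly} + 2p_{Vidio}).
∂π/∂p_{Streamly} = 63 − 10p_{Streamly} + 2p_{Vidio} = 0 ⇒ p_{Streamly} = 6.3 + 0.2p_{Vidio}.
Setting p_{Streamly} = p_{Vidio} in the reaction function: p_{Streamly} = 6.3 + 0.2p_{Streamly}, so p_{Streamly} = 6.3 / 0.8 = 7.875.
q_{Streamly} = 38 − 5·7.875 + 2·7.875 = 14.375.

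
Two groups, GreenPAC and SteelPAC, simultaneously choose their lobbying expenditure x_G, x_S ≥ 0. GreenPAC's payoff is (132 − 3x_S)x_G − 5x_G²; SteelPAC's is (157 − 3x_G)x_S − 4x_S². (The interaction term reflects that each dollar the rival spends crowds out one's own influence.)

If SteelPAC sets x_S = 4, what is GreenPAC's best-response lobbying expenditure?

Expanding GreenPAC's payoff: 132x_G − 3x_Sx_G − 5x_G².
∂π/∂x_G = 132 − 3x_S − 10x_G = 0, so x_G = 13.2 − 0.3x_S.
At x_S = 4: x_G = 13.2 − 0.3·4 = 12.

12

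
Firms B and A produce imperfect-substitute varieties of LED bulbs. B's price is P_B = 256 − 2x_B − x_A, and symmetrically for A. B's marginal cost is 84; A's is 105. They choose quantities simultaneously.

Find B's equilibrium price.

155.6

Firm B's profit: π = x_B(256 − 2x_B − x_A) − 84x_B.
∂π/∂x_B = 172 − 4x_B − x_A = 0 ⇒ x_B = 43 − 0.25x_A.
Similarly x_A = 37.75 − 0.25x_B.
Plugging x_A into B's best response: x_B = 43 − 0.25(37.75 − 0.25x_B) ⇒ 0.9375x_B = 33.5625, so x_B = 35.8.
Then x_A = 37.75 − 0.25·35.8 = 28.8.
P_B = 256 − 2·35.8 − 28.8 = 155.6.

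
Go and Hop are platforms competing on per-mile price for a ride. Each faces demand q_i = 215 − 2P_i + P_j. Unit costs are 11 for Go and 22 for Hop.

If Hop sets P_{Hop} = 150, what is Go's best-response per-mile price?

96.75

Go's profit: π = (P_{Go} − 11)(215 − 2P_{Go} + P_{Hop}).
∂π/∂P_{Go} = 237 − 4P_{Go} + P_{Hop} = 0 ⇒ P_{Go} = 59.25 + 0.25P_{Hop}.
At P_{Hop} = 150: P_{Go} = 59.25 + 0.25·150 = 96.75.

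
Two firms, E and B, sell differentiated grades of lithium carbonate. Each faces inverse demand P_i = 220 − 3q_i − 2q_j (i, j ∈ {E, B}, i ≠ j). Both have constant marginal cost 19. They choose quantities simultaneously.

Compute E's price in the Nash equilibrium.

Firm E's profit: π = q_E(220 − 3q_E − 2q_B) − 19q_E.
∂π/∂q_E = 201 − 6q_E − 2q_B = 0 ⇒ q_E = 33.5 − (1/3)q_B.
By symmetry q_B = q_E; substituting into the reaction function, (4/3)q_E = 33.5 and q_E = 25.125.
P_E = 220 − 3·25.125 − 2·25.125 = 94.375.

94.375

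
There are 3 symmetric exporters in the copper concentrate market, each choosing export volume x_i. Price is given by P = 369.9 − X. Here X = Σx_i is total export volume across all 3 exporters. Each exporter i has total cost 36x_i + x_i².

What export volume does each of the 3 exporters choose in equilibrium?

55.65

A representative exporter's profit is π_i = x_i(369.9 − X) − 36x_i − x_i², with X = x_i + Σ_{j≠i} x_j.
First-order condition: 333.9 − 4x_i − Σ_{j≠i} x_j = 0.
Imposing symmetry (x_j = x for all j) turns Σ_{j≠i} x_j into 2x, so 333.9 = 6x and x = 55.65.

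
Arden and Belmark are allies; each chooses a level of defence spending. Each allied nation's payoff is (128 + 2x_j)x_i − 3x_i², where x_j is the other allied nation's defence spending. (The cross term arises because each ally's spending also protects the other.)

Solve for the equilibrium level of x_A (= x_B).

32

Arden's payoff is (128 + 2x_B)x_A − 3x_A².
∂π/∂x_A = 128 + 2x_B − 6x_A = 0, so x_A = 64/3 + (1/3)x_B.
The game is symmetric, so in equilibrium x_B = x_A: the reaction function gives (2/3)x_A = 64/3, hence x_A = 32.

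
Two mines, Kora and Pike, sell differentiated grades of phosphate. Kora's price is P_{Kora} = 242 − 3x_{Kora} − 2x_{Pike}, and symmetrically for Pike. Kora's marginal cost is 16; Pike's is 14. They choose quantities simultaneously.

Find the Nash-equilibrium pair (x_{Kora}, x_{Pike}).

Mine Kora's profit: π = x_{Kora}(242 − 3x_{Kora} − 2x_{Pike}) − 16x_{Kora}.
∂π/∂x_{Kora} = 226 − 6x_{Kora} − 2x_{Pike} = 0 ⇒ x_{Kora} = 113/3 − (1/3)x_{Pike}.
Similarly x_{Pike} = 38 − (1/3)x_{Kora}.
Plugging x_{Pike} into Kora's best response: x_{Kora} = 113/3 − (1/3)(38 − (1/3)x_{Kora}) ⇒ (8/9)x_{Kora} = 25, so x_{Kora} = 28.125.
Then x_{Pike} = 38 − (1/3)·28.125 = 28.625.

28.125, 28.625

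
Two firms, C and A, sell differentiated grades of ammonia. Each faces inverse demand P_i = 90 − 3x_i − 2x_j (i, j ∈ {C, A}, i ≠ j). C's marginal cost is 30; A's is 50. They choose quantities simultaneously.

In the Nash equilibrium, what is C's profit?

229.6875

Firm C's profit: π = x_C(90 − 3x_C − 2x_A) − 30x_C.
∂π/∂x_C = 60 − 6x_C − 2x_A = 0 ⇒ x_C = 10 − (1/3)x_A.
Similarly x_A = 20/3 − (1/3)x_C.
Substituting the second reaction function into the first: x_C = 10 − (1/3)(20/3 − (1/3)x_C), which gives (8/9)x_C = 70/9 ⇒ x_C = 8.75.
Then x_A = 20/3 − (1/3)·8.75 = 3.75.
P_C = 90 − 3·8.75 − 2·3.75 = 56.25.
Profit = (56.25 − 30)·8.75 = 229.6875.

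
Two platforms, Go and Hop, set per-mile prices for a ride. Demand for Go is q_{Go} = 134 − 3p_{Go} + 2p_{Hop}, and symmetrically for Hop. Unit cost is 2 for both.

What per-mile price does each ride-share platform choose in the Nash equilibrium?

Go's profit: π = (p_{Go} − 2)(134 − 3p_{Go} + 2p_{Hop}).
∂π/∂p_{Go} = 140 − 6p_{Go} + 2p_{Hop} = 0 ⇒ p_{Go} = 70/3 + (1/3)p_{Hop}.
Setting p_{Go} = p_{Hop} in the reaction function: p_{Go} = 70/3 + (1/3)p_{Go}, so p_{Go} = (70/3) / (2/3) = 35.

35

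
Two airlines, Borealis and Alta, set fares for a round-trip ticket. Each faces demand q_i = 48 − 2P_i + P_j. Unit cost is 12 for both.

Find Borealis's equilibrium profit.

Borealis's profit: π = (P_{Borealis} − 12)(48 − 2P_{Borealis} + P_{Alta}).
∂π/∂P_{Borealis} = 72 − 4P_{Borealis} + P_{Alta} = 0 ⇒ P_{Borealis} = 18 + 0.25P_{Alta}.
The game is symmetric, so in equilibrium P_{Alta} = P_{Borealis}: the reaction function gives 0.75P_{Borealis} = 18, hence P_{Borealis} = 24.
q_{Borealis} = 48 − 2·24 + 24 = 24.
Profit = (24 − 12)·24 = 288.

288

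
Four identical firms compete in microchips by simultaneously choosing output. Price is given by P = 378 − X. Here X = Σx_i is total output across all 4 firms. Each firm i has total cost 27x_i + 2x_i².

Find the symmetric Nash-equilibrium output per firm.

A representative firm's profit is π_i = x_i(378 − X) − 27x_i − 2x_i², with X = x_i + Σ_{j≠i} x_j.
First-order condition: 351 − 6x_i − Σ_{j≠i} x_j = 0.
With identical firms, set every x_j = x: then 351 − 6x − 3x = 0, i.e. x = 351/9 = 39.

39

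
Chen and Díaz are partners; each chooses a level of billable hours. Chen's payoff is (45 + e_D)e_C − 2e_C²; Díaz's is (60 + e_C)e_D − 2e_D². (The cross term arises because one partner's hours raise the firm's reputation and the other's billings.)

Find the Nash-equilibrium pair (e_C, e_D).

Expanding Chen's payoff: 45e_C + e_De_C − 2e_C².
∂π/∂e_C = 45 + e_D − 4e_C = 0, so e_C = 11.25 + 0.25e_D.
Likewise for Díaz: e_D = 15 + 0.25e_C.
Substituting the second reaction function into the first: e_C = 11.25 + 0.25(15 + 0.25e_C), which gives 0.9375e_C = 15 ⇒ e_C = 16.
Then e_D = 15 + 0.25·16 = 19.

16, 19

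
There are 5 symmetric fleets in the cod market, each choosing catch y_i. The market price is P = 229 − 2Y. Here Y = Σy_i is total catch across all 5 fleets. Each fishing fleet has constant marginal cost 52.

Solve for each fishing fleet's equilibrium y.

A representative fishing fleet's profit is π_i = y_i(229 − 2Y) − 52y_i, with Y = y_i + Σ_{j≠i} y_j.
First-order condition: 177 − 4y_i − 2Σ_{j≠i} y_j = 0.
Imposing symmetry (y_j = y for all j) turns Σ_{j≠i} y_j into 4y, so 177 = 12y and y = 14.75.

14.75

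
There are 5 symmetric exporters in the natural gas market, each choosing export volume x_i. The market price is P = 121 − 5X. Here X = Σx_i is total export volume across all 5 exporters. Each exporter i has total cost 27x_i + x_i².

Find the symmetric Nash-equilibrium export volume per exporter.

A representative exporter's profit is π_i = x_i(121 − 5X) − 27x_i − x_i², with X = x_i + Σ_{j≠i} x_j.
First-order condition: 94 − 12x_i − 5Σ_{j≠i} x_j = 0.
Imposing symmetry (x_j = x for all j) turns Σ_{j≠i} x_j into 4x, so 94 = 32x and x = 2.9375.

2.9375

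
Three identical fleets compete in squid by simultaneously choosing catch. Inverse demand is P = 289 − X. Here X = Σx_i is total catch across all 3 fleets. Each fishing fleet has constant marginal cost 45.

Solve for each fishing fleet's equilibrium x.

61

A representative fishing fleet's profit is π_i = x_i(289 − X) − 45x_i, with X = x_i + Σ_{j≠i} x_j.
First-order condition: 244 − 2x_i − Σ_{j≠i} x_j = 0.
Imposing symmetry (x_j = x for all j) turns Σ_{j≠i} x_j into 2x, so 244 = 4x and x = 61.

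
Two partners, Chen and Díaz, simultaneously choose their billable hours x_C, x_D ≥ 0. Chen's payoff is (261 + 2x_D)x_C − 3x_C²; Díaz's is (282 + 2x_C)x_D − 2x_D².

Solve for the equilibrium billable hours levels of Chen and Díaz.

80.4, 110.7

Expanding Chen's payoff: 261x_C + 2x_Dx_C − 3x_C².
∂π/∂x_C = 261 + 2x_D − 6x_C = 0, so x_C = 43.5 + (1/3)x_D.
Likewise for Díaz: x_D = 70.5 + 0.5x_C.
Substituting the second reaction function into the first: x_C = 43.5 + (1/3)(70.5 + 0.5x_C), which gives (5/6)x_C = 67 ⇒ x_C = 80.4.
Then x_D = 70.5 + 0.5·80.4 = 110.7.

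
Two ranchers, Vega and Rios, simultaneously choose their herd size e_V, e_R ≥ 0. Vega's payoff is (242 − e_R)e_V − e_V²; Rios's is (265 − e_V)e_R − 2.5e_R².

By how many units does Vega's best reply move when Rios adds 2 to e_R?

-1

Expanding Vega's payoff: 242e_V − e_Re_V − e_V².
∂π/∂e_V = 242 − e_R − 2e_V = 0, so e_V = 121 − 0.5e_R.
The reaction-function slope is −0.5, so a 2-unit rise in e_R moves e_V by −0.5 × 2 = −1. Vega's best response falls — the actions are strategic substitutes.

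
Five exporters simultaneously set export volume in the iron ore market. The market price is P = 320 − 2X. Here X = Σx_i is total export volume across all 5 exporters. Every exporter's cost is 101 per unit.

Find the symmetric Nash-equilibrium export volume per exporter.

A representative exporter's profit is π_i = x_i(320 − 2X) − 101x_i, with X = x_i + Σ_{j≠i} x_j.
First-order condition: 219 − 4x_i − 2Σ_{j≠i} x_j = 0.
With identical exporters, set every x_j = x: then 219 − 4x − 8x = 0, i.e. x = 219/12 = 18.25.

18.25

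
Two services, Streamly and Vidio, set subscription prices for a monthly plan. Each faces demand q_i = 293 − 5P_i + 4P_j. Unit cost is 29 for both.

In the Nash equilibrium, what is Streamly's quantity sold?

Streamly's profit: π = (P_{Streamly} − 29)(293 − 5P_{Streamly} + 4P_{Vidio}).
∂π/∂P_{Streamly} = 438 − 10P_{Streamly} + 4P_{Vidio} = 0 ⇒ P_{Streamly} = 43.8 + 0.4P_{Vidio}.
By symmetry P_{Vidio} = P_{Streamly}; substituting into the reaction function, 0.6P_{Streamly} = 43.8 and P_{Streamly} = 73.
q_{Streamly} = 293 − 5·73 + 4·73 = 220.

220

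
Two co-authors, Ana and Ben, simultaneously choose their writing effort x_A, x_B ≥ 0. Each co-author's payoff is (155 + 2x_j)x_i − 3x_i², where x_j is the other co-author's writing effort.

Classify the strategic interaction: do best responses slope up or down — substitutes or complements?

strategic complements

Ana's payoff is (155 + 2x_B)x_A − 3x_A².
∂π/∂x_A = 155 + 2x_B − 6x_A = 0, so x_A = 155/6 + (1/3)x_B.
The best-response slope dx_A/dx_B = 1/3 > 0: the reaction function is upward-sloping, so the choices are strategic complements.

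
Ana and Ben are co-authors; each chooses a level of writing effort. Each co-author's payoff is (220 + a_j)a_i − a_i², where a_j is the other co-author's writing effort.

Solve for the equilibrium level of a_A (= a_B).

Ana's payoff is (220 + a_B)a_A − a_A².
∂π/∂a_A = 220 + a_B − 2a_A = 0, so a_A = 110 + 0.5a_B.
By symmetry a_B = a_A; substituting into the reaction function, 0.5a_A = 110 and a_A = 220.

220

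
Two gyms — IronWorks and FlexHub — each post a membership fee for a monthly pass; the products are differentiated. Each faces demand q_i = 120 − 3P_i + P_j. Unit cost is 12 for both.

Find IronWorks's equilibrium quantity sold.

IronWorks's profit: π = (P_{IronWorks} − 12)(120 − 3P_{IronWorks} + P_{FlexHub}).
∂π/∂P_{IronWorks} = 156 − 6P_{IronWorks} + P_{FlexHub} = 0 ⇒ P_{IronWorks} = 26 + (1/6)P_{FlexHub}.
By symmetry P_{FlexHub} = P_{IronWorks}; substituting into the reaction function, (5/6)P_{IronWorks} = 26 and P_{IronWorks} = 31.2.
q_{IronWorks} = 120 − 3·31.2 + 31.2 = 57.6.

57.6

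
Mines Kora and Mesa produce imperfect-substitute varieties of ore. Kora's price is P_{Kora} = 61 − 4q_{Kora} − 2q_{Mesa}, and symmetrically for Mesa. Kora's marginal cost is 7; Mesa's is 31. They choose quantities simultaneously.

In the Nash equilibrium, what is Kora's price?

Mine Kora's profit: π = q_{Kora}(61 − 4q_{Kora} − 2q_{Mesa}) − 7q_{Kora}.
∂π/∂q_{Kora} = 54 − 8q_{Kora} − 2q_{Mesa} = 0 ⇒ q_{Kora} = 6.75 − 0.25q_{Mesa}.
Similarly q_{Mesa} = 3.75 − 0.25q_{Kora}.
Solving the two reaction functions simultaneously: (1 − (−0.25)(−0.25))q_{Kora} = 6.75 − 0.25·3.75, so 0.9375q_{Kora} = 5.8125 and q_{Kora} = 6.2.
Then q_{Mesa} = 3.75 − 0.25·6.2 = 2.2.
P_{Kora} = 61 − 4·6.2 − 2·2.2 = 31.8.

31.8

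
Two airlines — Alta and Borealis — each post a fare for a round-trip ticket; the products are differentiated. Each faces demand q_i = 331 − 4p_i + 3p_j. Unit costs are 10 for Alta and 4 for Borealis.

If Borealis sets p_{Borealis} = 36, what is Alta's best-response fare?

Alta's profit: π = (p_{Alta} − 10)(331 − 4p_{Alta} + 3p_{Borealis}).
∂π/∂p_{Alta} = 371 − 8p_{Alta} + 3p_{Borealis} = 0 ⇒ p_{Alta} = 46.375 + 0.375p_{Borealis}.
At p_{Borealis} = 36: p_{Alta} = 46.375 + 0.375·36 = 59.875.

59.875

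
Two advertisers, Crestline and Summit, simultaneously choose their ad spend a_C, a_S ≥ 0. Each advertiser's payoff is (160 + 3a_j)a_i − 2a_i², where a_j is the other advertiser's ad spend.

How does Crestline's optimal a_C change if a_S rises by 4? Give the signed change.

Crestline's payoff is (160 + 3a_S)a_C − 2a_C².
∂π/∂a_C = 160 + 3a_S − 4a_C = 0, so a_C = 40 + 0.75a_S.
The reaction-function slope is 0.75, so a 4-unit rise in a_S moves a_C by 0.75 × 4 = 3. Crestline's best response rises — the actions are strategic complements.

3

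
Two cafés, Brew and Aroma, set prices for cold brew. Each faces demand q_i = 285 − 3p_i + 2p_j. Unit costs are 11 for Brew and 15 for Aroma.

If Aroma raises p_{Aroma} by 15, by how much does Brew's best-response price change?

Brew's profit: π = (p_{Brew} − 11)(285 − 3p_{Brew} + 2p_{Aroma}).
∂π/∂p_{Brew} = 318 − 6p_{Brew} + 2p_{Aroma} = 0 ⇒ p_{Brew} = 53 + (1/3)p_{Aroma}.
The reaction-function slope is 1/3, so a 15-unit rise in p_{Aroma} moves p_{Brew} by 1/3 × 15 = 5. Brew's best response rises — the actions are strategic complements.

5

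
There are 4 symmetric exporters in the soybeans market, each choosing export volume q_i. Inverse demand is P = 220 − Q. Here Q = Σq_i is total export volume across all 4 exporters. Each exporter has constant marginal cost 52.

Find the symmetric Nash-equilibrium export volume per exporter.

A representative exporter's profit is π_i = q_i(220 − Q) − 52q_i, with Q = q_i + Σ_{j≠i} q_j.
First-order condition: 168 − 2q_i − Σ_{j≠i} q_j = 0.
In a symmetric equilibrium every exporter chooses the same q, so Σ_{j≠i} q_j = 3q. The condition becomes 168 − 5q = 0, giving q = 168/5 = 33.6.

33.6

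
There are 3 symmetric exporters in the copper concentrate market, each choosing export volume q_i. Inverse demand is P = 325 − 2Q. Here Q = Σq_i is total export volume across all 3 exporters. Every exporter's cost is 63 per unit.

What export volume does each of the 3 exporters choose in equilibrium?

32.75

A representative exporter's profit is π_i = q_i(325 − 2Q) − 63q_i, with Q = q_i + Σ_{j≠i} q_j.
First-order condition: 262 − 4q_i − 2Σ_{j≠i} q_j = 0.
Imposing symmetry (q_j = q for all j) turns Σ_{j≠i} q_j into 2q, so 262 = 8q and q = 32.75.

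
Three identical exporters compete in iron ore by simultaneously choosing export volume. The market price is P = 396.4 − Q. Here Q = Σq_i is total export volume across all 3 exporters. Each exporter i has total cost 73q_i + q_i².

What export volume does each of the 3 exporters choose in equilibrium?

A representative exporter's profit is π_i = q_i(396.4 − Q) − 73q_i − q_i², with Q = q_i + Σ_{j≠i} q_j.
First-order condition: 323.4 − 4q_i − Σ_{j≠i} q_j = 0.
Imposing symmetry (q_j = q for all j) turns Σ_{j≠i} q_j into 2q, so 323.4 = 6q and q = 53.9.

53.9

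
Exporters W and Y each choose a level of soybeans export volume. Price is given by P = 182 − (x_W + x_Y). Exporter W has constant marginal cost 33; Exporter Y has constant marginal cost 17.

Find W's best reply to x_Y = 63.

43

Exporter W's profit: π = x_W(182 − (x_W + x_Y)) − 33x_W.
∂π/∂x_W = 149 − 2x_W − x_Y = 0, so x_W = 74.5 − 0.5x_Y.
At x_Y = 63: x_W = 74.5 − 0.5·63 = 43.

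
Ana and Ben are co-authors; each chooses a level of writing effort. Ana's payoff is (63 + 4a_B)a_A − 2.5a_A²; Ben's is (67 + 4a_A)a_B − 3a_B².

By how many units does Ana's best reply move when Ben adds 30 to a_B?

24

Expanding Ana's payoff: 63a_A + 4a_Ba_A − 2.5a_A².
∂π/∂a_A = 63 + 4a_B − 5a_A = 0, so a_A = 12.6 + 0.8a_B.
The reaction-function slope is 0.8, so a 30-unit rise in a_B moves a_A by 0.8 × 30 = 24. Ana's best response rises — the actions are strategic complements.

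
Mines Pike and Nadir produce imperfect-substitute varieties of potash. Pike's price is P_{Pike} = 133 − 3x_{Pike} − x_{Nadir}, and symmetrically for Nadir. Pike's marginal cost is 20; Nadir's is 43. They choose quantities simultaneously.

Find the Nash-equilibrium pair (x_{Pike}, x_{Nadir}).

Mine Pike's profit: π = x_{Pike}(133 − 3x_{Pike} − x_{Nadir}) − 20x_{Pike}.
∂π/∂x_{Pike} = 113 − 6x_{Pike} − x_{Nadir} = 0 ⇒ x_{Pike} = 113/6 − (1/6)x_{Nadir}.
Similarly x_{Nadir} = 15 − (1/6)x_{Pike}.
Substituting the second reaction function into the first: x_{Pike} = 113/6 − (1/6)(15 − (1/6)x_{Pike}), which gives (35/36)x_{Pike} = 49/3 ⇒ x_{Pike} = 16.8.
Then x_{Nadir} = 15 − (1/6)·16.8 = 12.2.

16.8, 12.2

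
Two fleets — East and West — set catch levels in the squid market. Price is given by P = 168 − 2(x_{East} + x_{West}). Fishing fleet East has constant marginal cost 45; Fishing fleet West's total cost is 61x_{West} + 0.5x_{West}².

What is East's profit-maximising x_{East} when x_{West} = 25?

Fishing fleet East's profit: π = x_{East}(168 − 2(x_{East} + x_{West})) − 45x_{East}.
∂π/∂x_{East} = 123 − 4x_{East} − 2x_{West} = 0, so x_{East} = 30.75 − 0.5x_{West}.
At x_{West} = 25: x_{East} = 30.75 − 0.5·25 = 18.25.

18.25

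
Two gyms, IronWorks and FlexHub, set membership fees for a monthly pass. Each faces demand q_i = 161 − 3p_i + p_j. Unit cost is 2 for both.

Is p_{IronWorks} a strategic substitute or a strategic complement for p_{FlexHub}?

strategic complements

IronWorks's profit: π = (p_{IronWorks} − 2)(161 − 3p_{IronWorks} + p_{FlexHub}).
∂π/∂p_{IronWorks} = 167 − 6p_{IronWorks} + p_{FlexHub} = 0 ⇒ p_{IronWorks} = 167/6 + (1/6)p_{FlexHub}.
The best-response slope dp_{IronWorks}/dp_{FlexHub} = 1/6 > 0: the reaction function is upward-sloping, so the choices are strategic complements.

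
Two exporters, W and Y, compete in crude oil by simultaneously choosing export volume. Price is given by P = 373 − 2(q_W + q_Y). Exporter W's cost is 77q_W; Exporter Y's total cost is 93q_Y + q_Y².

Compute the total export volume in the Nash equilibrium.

87.2

Exporter W's profit: π = q_W(373 − 2(q_W + q_Y)) − 77q_W.
∂π/∂q_W = 296 − 4q_W − 2q_Y = 0, so q_W = 74 − 0.5q_Y.
For Y: ∂π/∂q_Y = 280 − 6q_Y − 2q_W = 0 ⇒ q_Y = 140/3 − (1/3)q_W.
Solving the two reaction functions simultaneously: (1 − (−0.5)(−1/3))q_W = 74 − 0.5·(140/3), so (5/6)q_W = 152/3 and q_W = 60.8.
Then q_Y = 140/3 − (1/3)·60.8 = 26.4.
Total export volume: 60.8 + 26.4 = 87.2.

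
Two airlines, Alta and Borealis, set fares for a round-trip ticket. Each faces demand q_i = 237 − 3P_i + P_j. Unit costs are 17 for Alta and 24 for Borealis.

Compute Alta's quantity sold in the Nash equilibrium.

Alta's profit: π = (P_{Alta} − 17)(237 − 3P_{Alta} + P_{Borealis}).
∂π/∂P_{Alta} = 288 − 6P_{Alta} + P_{Borealis} = 0 ⇒ P_{Alta} = 48 + (1/6)P_{Borealis}.
Similarly P_{Borealis} = 51.5 + (1/6)P_{Alta}.
Solving the two reaction functions simultaneously: (1 − (1/6)(1/6))P_{Alta} = 48 + (1/6)·51.5, so (35/36)P_{Alta} = 679/12 and P_{Alta} = 58.2.
Then P_{Borealis} = 51.5 + (1/6)·58.2 = 61.2.
q_{Alta} = 237 − 3·58.2 + 61.2 = 123.6.

123.6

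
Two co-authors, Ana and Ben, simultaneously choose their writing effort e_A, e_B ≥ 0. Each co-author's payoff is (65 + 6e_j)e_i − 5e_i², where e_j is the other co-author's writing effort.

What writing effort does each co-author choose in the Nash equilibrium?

Ana's payoff is (65 + 6e_B)e_A − 5e_A².
∂π/∂e_A = 65 + 6e_B − 10e_A = 0, so e_A = 6.5 + 0.6e_B.
The game is symmetric, so in equilibrium e_B = e_A: the reaction function gives 0.4e_A = 6.5, hence e_A = 16.25.

16.25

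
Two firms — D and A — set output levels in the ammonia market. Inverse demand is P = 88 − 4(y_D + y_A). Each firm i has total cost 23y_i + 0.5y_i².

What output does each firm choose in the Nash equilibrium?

Firm D's profit: π = y_D(88 − 4(y_D + y_A)) − 23y_D − 0.5y_D².
∂π/∂y_D = 65 − 9y_D − 4y_A = 0, so y_D = 65/9 − (4/9)y_A.
Setting y_D = y_A in the reaction function: y_D = 65/9 − (4/9)y_D, so y_D = (65/9) / (13/9) = 5.

5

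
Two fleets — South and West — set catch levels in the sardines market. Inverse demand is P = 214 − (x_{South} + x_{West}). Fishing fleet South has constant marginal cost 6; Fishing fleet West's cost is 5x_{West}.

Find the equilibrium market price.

Fishing fleet South's profit: π = x_{South}(214 − (x_{South} + x_{West})) − 6x_{South}.
∂π/∂x_{South} = 208 − 2x_{South} − x_{West} = 0, so x_{South} = 104 − 0.5x_{West}.
By the same steps for West: x_{West} = 104.5 − 0.5x_{South}.
Plugging x_{West} into South's best response: x_{South} = 104 − 0.5(104.5 − 0.5x_{South}) ⇒ 0.75x_{South} = 51.75, so x_{South} = 69.
Then x_{West} = 104.5 − 0.5·69 = 70.
Equilibrium price: P = 214 − 139 = 75.

75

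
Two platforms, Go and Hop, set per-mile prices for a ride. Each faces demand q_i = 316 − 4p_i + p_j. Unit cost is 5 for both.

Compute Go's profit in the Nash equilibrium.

Go's profit: π = (p_{Go} − 5)(316 − 4p_{Go} + p_{Hop}).
∂π/∂p_{Go} = 336 − 8p_{Go} + p_{Hop} = 0 ⇒ p_{Go} = 42 + 0.125p_{Hop}.
The game is symmetric, so in equilibrium p_{Hop} = p_{Go}: the reaction function gives 0.875p_{Go} = 42, hence p_{Go} = 48.
q_{Go} = 316 − 4·48 + 48 = 172.
Profit = (48 − 5)·172 = 7396.

7396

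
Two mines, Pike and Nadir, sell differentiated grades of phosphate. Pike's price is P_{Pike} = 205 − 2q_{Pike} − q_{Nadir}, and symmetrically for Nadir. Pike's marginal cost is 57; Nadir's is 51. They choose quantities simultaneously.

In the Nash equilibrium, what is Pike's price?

115.4

Mine Pike's profit: π = q_{Pike}(205 − 2q_{Pike} − q_{Nadir}) − 57q_{Pike}.
∂π/∂q_{Pike} = 148 − 4q_{Pike} − q_{Nadir} = 0 ⇒ q_{Pike} = 37 − 0.25q_{Nadir}.
Similarly q_{Nadir} = 38.5 − 0.25q_{Pike}.
Substituting the second reaction function into the first: q_{Pike} = 37 − 0.25(38.5 − 0.25q_{Pike}), which gives 0.9375q_{Pike} = 27.375 ⇒ q_{Pike} = 29.2.
Then q_{Nadir} = 38.5 − 0.25·29.2 = 31.2.
P_{Pike} = 205 − 2·29.2 − 31.2 = 115.4.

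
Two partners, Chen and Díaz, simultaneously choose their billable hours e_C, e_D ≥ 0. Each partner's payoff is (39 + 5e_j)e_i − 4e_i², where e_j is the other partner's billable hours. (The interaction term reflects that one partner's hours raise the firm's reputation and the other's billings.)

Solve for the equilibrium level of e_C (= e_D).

13

Chen's payoff is (39 + 5e_D)e_C − 4e_C².
∂π/∂e_C = 39 + 5e_D − 8e_C = 0, so e_C = 4.875 + 0.625e_D.
Setting e_C = e_D in the reaction function: e_C = 4.875 + 0.625e_C, so e_C = 4.875 / 0.375 = 13.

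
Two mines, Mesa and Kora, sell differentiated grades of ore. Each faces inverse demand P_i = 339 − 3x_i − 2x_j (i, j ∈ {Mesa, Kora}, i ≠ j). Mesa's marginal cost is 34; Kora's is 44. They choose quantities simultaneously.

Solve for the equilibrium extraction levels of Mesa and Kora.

Mine Mesa's profit: π = x_{Mesa}(339 − 3x_{Mesa} − 2x_{Kora}) − 34x_{Mesa}.
∂π/∂x_{Mesa} = 305 − 6x_{Mesa} − 2x_{Kora} = 0 ⇒ x_{Mesa} = 305/6 − (1/3)x_{Kora}.
Similarly x_{Kora} = 295/6 − (1/3)x_{Mesa}.
Plugging x_{Kora} into Mesa's best response: x_{Mesa} = 305/6 − (1/3)(295/6 − (1/3)x_{Mesa}) ⇒ (8/9)x_{Mesa} = 310/9, so x_{Mesa} = 38.75.
Then x_{Kora} = 295/6 − (1/3)·38.75 = 36.25.

38.75, 36.25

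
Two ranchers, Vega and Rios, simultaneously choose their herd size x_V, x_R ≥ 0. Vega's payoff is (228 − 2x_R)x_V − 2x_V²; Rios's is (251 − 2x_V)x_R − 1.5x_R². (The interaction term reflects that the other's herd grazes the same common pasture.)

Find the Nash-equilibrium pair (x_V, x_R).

Expanding Vega's payoff: 228x_V − 2x_Rx_V − 2x_V².
∂π/∂x_V = 228 − 2x_R − 4x_V = 0, so x_V = 57 − 0.5x_R.
Likewise for Rios: x_R = 251/3 − (2/3)x_V.
Plugging x_R into Vega's best response: x_V = 57 − 0.5(251/3 − (2/3)x_V) ⇒ (2/3)x_V = 91/6, so x_V = 22.75.
Then x_R = 251/3 − (2/3)·22.75 = 68.5.

22.75, 68.5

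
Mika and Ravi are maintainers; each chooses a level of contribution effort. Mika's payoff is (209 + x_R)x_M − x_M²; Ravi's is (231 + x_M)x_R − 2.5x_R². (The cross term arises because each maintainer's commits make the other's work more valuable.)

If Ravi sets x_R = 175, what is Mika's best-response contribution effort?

192

Expanding Mika's payoff: 209x_M + x_Rx_M − x_M².
∂π/∂x_M = 209 + x_R − 2x_M = 0, so x_M = 104.5 + 0.5x_R.
At x_R = 175: x_M = 104.5 + 0.5·175 = 192.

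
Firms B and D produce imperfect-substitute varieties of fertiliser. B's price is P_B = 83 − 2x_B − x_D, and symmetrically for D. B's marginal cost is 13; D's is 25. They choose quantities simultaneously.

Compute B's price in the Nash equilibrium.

Firm B's profit: π = x_B(83 − 2x_B − x_D) − 13x_B.
∂π/∂x_B = 70 − 4x_B − x_D = 0 ⇒ x_B = 17.5 − 0.25x_D.
Similarly x_D = 14.5 − 0.25x_B.
Plugging x_D into B's best response: x_B = 17.5 − 0.25(14.5 − 0.25x_B) ⇒ 0.9375x_B = 13.875, so x_B = 14.8.
Then x_D = 14.5 − 0.25·14.8 = 10.8.
P_B = 83 − 2·14.8 − 10.8 = 42.6.

42.6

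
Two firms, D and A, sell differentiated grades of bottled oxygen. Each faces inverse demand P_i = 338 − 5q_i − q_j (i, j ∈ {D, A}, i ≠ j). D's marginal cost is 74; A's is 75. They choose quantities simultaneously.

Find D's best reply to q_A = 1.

26.3

Firm D's profit: π = q_D(338 − 5q_D − q_A) − 74q_D.
∂π/∂q_D = 264 − 10q_D − q_A = 0 ⇒ q_D = 26.4 − 0.1q_A.
At q_A = 1: q_D = 26.4 − 0.1·1 = 26.3.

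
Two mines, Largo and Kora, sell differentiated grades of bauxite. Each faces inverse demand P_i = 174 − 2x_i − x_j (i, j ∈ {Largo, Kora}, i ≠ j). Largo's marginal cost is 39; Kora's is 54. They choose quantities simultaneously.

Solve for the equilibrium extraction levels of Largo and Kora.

28, 23

Mine Largo's profit: π = x_{Largo}(174 − 2x_{Largo} − x_{Kora}) − 39x_{Largo}.
∂π/∂x_{Largo} = 135 − 4x_{Largo} − x_{Kora} = 0 ⇒ x_{Largo} = 33.75 − 0.25x_{Kora}.
Similarly x_{Kora} = 30 − 0.25x_{Largo}.
Solving the two reaction functions simultaneously: (1 − (−0.25)(−0.25))x_{Largo} = 33.75 − 0.25·30, so 0.9375x_{Largo} = 26.25 and x_{Largo} = 28.
Then x_{Kora} = 30 − 0.25·28 = 23.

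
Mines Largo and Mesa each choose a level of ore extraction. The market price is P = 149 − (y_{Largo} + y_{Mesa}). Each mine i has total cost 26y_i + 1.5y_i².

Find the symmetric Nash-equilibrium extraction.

20.5

Mine Largo's profit: π = y_{Largo}(149 − (y_{Largo} + y_{Mesa})) − 26y_{Largo} − 1.5y_{Largo}².
∂π/∂y_{Largo} = 123 − 5y_{Largo} − y_{Mesa} = 0, so y_{Largo} = 24.6 − 0.2y_{Mesa}.
By symmetry y_{Mesa} = y_{Largo}; substituting into the reaction function, 1.2y_{Largo} = 24.6 and y_{Largo} = 20.5.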